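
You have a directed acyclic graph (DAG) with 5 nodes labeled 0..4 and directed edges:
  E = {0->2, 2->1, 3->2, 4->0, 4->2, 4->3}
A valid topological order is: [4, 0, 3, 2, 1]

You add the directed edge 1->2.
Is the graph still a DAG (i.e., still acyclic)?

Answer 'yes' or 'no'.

Answer: no

Derivation:
Given toposort: [4, 0, 3, 2, 1]
Position of 1: index 4; position of 2: index 3
New edge 1->2: backward (u after v in old order)
Backward edge: old toposort is now invalid. Check if this creates a cycle.
Does 2 already reach 1? Reachable from 2: [1, 2]. YES -> cycle!
Still a DAG? no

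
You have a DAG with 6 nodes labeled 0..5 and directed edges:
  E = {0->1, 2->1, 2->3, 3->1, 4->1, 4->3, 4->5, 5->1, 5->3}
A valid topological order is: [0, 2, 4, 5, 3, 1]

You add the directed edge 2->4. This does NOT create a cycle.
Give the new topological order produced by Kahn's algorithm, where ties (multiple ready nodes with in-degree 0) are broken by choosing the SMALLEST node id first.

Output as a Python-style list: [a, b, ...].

Answer: [0, 2, 4, 5, 3, 1]

Derivation:
Old toposort: [0, 2, 4, 5, 3, 1]
Added edge: 2->4
Position of 2 (1) < position of 4 (2). Old order still valid.
Run Kahn's algorithm (break ties by smallest node id):
  initial in-degrees: [0, 5, 0, 3, 1, 1]
  ready (indeg=0): [0, 2]
  pop 0: indeg[1]->4 | ready=[2] | order so far=[0]
  pop 2: indeg[1]->3; indeg[3]->2; indeg[4]->0 | ready=[4] | order so far=[0, 2]
  pop 4: indeg[1]->2; indeg[3]->1; indeg[5]->0 | ready=[5] | order so far=[0, 2, 4]
  pop 5: indeg[1]->1; indeg[3]->0 | ready=[3] | order so far=[0, 2, 4, 5]
  pop 3: indeg[1]->0 | ready=[1] | order so far=[0, 2, 4, 5, 3]
  pop 1: no out-edges | ready=[] | order so far=[0, 2, 4, 5, 3, 1]
  Result: [0, 2, 4, 5, 3, 1]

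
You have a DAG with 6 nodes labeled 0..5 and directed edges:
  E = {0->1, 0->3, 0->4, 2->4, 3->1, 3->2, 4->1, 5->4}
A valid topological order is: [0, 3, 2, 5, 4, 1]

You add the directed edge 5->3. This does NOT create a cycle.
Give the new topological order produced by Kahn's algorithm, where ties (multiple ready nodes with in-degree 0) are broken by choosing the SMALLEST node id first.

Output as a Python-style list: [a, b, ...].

Answer: [0, 5, 3, 2, 4, 1]

Derivation:
Old toposort: [0, 3, 2, 5, 4, 1]
Added edge: 5->3
Position of 5 (3) > position of 3 (1). Must reorder: 5 must now come before 3.
Run Kahn's algorithm (break ties by smallest node id):
  initial in-degrees: [0, 3, 1, 2, 3, 0]
  ready (indeg=0): [0, 5]
  pop 0: indeg[1]->2; indeg[3]->1; indeg[4]->2 | ready=[5] | order so far=[0]
  pop 5: indeg[3]->0; indeg[4]->1 | ready=[3] | order so far=[0, 5]
  pop 3: indeg[1]->1; indeg[2]->0 | ready=[2] | order so far=[0, 5, 3]
  pop 2: indeg[4]->0 | ready=[4] | order so far=[0, 5, 3, 2]
  pop 4: indeg[1]->0 | ready=[1] | order so far=[0, 5, 3, 2, 4]
  pop 1: no out-edges | ready=[] | order so far=[0, 5, 3, 2, 4, 1]
  Result: [0, 5, 3, 2, 4, 1]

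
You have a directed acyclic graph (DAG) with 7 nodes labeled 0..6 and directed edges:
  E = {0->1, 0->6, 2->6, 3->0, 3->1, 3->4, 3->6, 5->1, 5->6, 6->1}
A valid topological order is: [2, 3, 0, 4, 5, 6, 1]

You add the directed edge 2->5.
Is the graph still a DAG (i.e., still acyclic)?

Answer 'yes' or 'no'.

Answer: yes

Derivation:
Given toposort: [2, 3, 0, 4, 5, 6, 1]
Position of 2: index 0; position of 5: index 4
New edge 2->5: forward
Forward edge: respects the existing order. Still a DAG, same toposort still valid.
Still a DAG? yes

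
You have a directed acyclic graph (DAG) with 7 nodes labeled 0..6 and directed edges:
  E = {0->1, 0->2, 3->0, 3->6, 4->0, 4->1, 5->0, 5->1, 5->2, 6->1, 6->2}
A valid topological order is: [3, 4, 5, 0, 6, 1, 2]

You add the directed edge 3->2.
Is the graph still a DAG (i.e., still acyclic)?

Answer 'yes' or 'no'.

Given toposort: [3, 4, 5, 0, 6, 1, 2]
Position of 3: index 0; position of 2: index 6
New edge 3->2: forward
Forward edge: respects the existing order. Still a DAG, same toposort still valid.
Still a DAG? yes

Answer: yes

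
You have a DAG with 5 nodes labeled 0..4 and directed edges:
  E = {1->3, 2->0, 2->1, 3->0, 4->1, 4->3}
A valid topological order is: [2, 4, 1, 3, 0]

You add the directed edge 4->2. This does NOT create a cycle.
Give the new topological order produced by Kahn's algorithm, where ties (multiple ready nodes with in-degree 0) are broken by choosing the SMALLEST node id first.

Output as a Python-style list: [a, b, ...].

Old toposort: [2, 4, 1, 3, 0]
Added edge: 4->2
Position of 4 (1) > position of 2 (0). Must reorder: 4 must now come before 2.
Run Kahn's algorithm (break ties by smallest node id):
  initial in-degrees: [2, 2, 1, 2, 0]
  ready (indeg=0): [4]
  pop 4: indeg[1]->1; indeg[2]->0; indeg[3]->1 | ready=[2] | order so far=[4]
  pop 2: indeg[0]->1; indeg[1]->0 | ready=[1] | order so far=[4, 2]
  pop 1: indeg[3]->0 | ready=[3] | order so far=[4, 2, 1]
  pop 3: indeg[0]->0 | ready=[0] | order so far=[4, 2, 1, 3]
  pop 0: no out-edges | ready=[] | order so far=[4, 2, 1, 3, 0]
  Result: [4, 2, 1, 3, 0]

Answer: [4, 2, 1, 3, 0]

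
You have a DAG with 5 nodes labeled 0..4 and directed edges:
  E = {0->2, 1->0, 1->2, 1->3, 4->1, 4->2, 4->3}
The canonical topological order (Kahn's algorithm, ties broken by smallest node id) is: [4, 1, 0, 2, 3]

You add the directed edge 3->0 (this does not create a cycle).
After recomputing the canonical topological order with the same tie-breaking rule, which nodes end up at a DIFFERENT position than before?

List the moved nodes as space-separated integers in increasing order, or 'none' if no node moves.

Answer: 0 2 3

Derivation:
Old toposort: [4, 1, 0, 2, 3]
Added edge 3->0
Recompute Kahn (smallest-id tiebreak):
  initial in-degrees: [2, 1, 3, 2, 0]
  ready (indeg=0): [4]
  pop 4: indeg[1]->0; indeg[2]->2; indeg[3]->1 | ready=[1] | order so far=[4]
  pop 1: indeg[0]->1; indeg[2]->1; indeg[3]->0 | ready=[3] | order so far=[4, 1]
  pop 3: indeg[0]->0 | ready=[0] | order so far=[4, 1, 3]
  pop 0: indeg[2]->0 | ready=[2] | order so far=[4, 1, 3, 0]
  pop 2: no out-edges | ready=[] | order so far=[4, 1, 3, 0, 2]
New canonical toposort: [4, 1, 3, 0, 2]
Compare positions:
  Node 0: index 2 -> 3 (moved)
  Node 1: index 1 -> 1 (same)
  Node 2: index 3 -> 4 (moved)
  Node 3: index 4 -> 2 (moved)
  Node 4: index 0 -> 0 (same)
Nodes that changed position: 0 2 3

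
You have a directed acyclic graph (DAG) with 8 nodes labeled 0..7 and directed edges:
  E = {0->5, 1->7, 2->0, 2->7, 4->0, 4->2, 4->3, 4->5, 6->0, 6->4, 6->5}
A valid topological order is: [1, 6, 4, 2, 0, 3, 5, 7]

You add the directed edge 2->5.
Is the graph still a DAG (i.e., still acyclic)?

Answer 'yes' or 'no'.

Given toposort: [1, 6, 4, 2, 0, 3, 5, 7]
Position of 2: index 3; position of 5: index 6
New edge 2->5: forward
Forward edge: respects the existing order. Still a DAG, same toposort still valid.
Still a DAG? yes

Answer: yes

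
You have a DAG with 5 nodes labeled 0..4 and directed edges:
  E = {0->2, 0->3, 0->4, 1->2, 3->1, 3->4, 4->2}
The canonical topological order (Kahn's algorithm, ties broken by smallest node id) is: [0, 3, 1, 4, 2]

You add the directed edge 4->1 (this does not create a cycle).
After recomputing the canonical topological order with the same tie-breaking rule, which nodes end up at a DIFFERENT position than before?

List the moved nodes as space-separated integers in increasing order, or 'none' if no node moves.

Answer: 1 4

Derivation:
Old toposort: [0, 3, 1, 4, 2]
Added edge 4->1
Recompute Kahn (smallest-id tiebreak):
  initial in-degrees: [0, 2, 3, 1, 2]
  ready (indeg=0): [0]
  pop 0: indeg[2]->2; indeg[3]->0; indeg[4]->1 | ready=[3] | order so far=[0]
  pop 3: indeg[1]->1; indeg[4]->0 | ready=[4] | order so far=[0, 3]
  pop 4: indeg[1]->0; indeg[2]->1 | ready=[1] | order so far=[0, 3, 4]
  pop 1: indeg[2]->0 | ready=[2] | order so far=[0, 3, 4, 1]
  pop 2: no out-edges | ready=[] | order so far=[0, 3, 4, 1, 2]
New canonical toposort: [0, 3, 4, 1, 2]
Compare positions:
  Node 0: index 0 -> 0 (same)
  Node 1: index 2 -> 3 (moved)
  Node 2: index 4 -> 4 (same)
  Node 3: index 1 -> 1 (same)
  Node 4: index 3 -> 2 (moved)
Nodes that changed position: 1 4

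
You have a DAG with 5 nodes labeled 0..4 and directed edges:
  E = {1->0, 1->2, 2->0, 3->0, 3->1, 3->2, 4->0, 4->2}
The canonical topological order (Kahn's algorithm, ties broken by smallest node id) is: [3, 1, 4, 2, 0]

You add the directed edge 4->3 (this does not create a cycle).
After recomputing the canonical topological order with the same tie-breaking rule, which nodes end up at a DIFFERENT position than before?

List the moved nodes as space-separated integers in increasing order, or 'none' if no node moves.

Old toposort: [3, 1, 4, 2, 0]
Added edge 4->3
Recompute Kahn (smallest-id tiebreak):
  initial in-degrees: [4, 1, 3, 1, 0]
  ready (indeg=0): [4]
  pop 4: indeg[0]->3; indeg[2]->2; indeg[3]->0 | ready=[3] | order so far=[4]
  pop 3: indeg[0]->2; indeg[1]->0; indeg[2]->1 | ready=[1] | order so far=[4, 3]
  pop 1: indeg[0]->1; indeg[2]->0 | ready=[2] | order so far=[4, 3, 1]
  pop 2: indeg[0]->0 | ready=[0] | order so far=[4, 3, 1, 2]
  pop 0: no out-edges | ready=[] | order so far=[4, 3, 1, 2, 0]
New canonical toposort: [4, 3, 1, 2, 0]
Compare positions:
  Node 0: index 4 -> 4 (same)
  Node 1: index 1 -> 2 (moved)
  Node 2: index 3 -> 3 (same)
  Node 3: index 0 -> 1 (moved)
  Node 4: index 2 -> 0 (moved)
Nodes that changed position: 1 3 4

Answer: 1 3 4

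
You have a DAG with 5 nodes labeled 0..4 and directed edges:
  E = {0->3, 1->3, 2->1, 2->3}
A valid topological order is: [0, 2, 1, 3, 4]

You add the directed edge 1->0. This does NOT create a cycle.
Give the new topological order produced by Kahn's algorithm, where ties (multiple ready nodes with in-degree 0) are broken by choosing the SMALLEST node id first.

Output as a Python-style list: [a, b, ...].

Answer: [2, 1, 0, 3, 4]

Derivation:
Old toposort: [0, 2, 1, 3, 4]
Added edge: 1->0
Position of 1 (2) > position of 0 (0). Must reorder: 1 must now come before 0.
Run Kahn's algorithm (break ties by smallest node id):
  initial in-degrees: [1, 1, 0, 3, 0]
  ready (indeg=0): [2, 4]
  pop 2: indeg[1]->0; indeg[3]->2 | ready=[1, 4] | order so far=[2]
  pop 1: indeg[0]->0; indeg[3]->1 | ready=[0, 4] | order so far=[2, 1]
  pop 0: indeg[3]->0 | ready=[3, 4] | order so far=[2, 1, 0]
  pop 3: no out-edges | ready=[4] | order so far=[2, 1, 0, 3]
  pop 4: no out-edges | ready=[] | order so far=[2, 1, 0, 3, 4]
  Result: [2, 1, 0, 3, 4]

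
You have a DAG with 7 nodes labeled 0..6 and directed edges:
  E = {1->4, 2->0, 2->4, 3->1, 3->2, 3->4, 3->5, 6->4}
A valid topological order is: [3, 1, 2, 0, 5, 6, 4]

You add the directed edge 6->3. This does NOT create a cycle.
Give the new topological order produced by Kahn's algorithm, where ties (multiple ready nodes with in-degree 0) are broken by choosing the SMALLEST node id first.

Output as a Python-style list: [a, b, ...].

Old toposort: [3, 1, 2, 0, 5, 6, 4]
Added edge: 6->3
Position of 6 (5) > position of 3 (0). Must reorder: 6 must now come before 3.
Run Kahn's algorithm (break ties by smallest node id):
  initial in-degrees: [1, 1, 1, 1, 4, 1, 0]
  ready (indeg=0): [6]
  pop 6: indeg[3]->0; indeg[4]->3 | ready=[3] | order so far=[6]
  pop 3: indeg[1]->0; indeg[2]->0; indeg[4]->2; indeg[5]->0 | ready=[1, 2, 5] | order so far=[6, 3]
  pop 1: indeg[4]->1 | ready=[2, 5] | order so far=[6, 3, 1]
  pop 2: indeg[0]->0; indeg[4]->0 | ready=[0, 4, 5] | order so far=[6, 3, 1, 2]
  pop 0: no out-edges | ready=[4, 5] | order so far=[6, 3, 1, 2, 0]
  pop 4: no out-edges | ready=[5] | order so far=[6, 3, 1, 2, 0, 4]
  pop 5: no out-edges | ready=[] | order so far=[6, 3, 1, 2, 0, 4, 5]
  Result: [6, 3, 1, 2, 0, 4, 5]

Answer: [6, 3, 1, 2, 0, 4, 5]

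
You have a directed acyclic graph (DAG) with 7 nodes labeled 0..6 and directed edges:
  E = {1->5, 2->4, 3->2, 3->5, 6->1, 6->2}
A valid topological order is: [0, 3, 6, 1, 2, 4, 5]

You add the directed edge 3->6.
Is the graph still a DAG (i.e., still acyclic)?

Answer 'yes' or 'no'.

Given toposort: [0, 3, 6, 1, 2, 4, 5]
Position of 3: index 1; position of 6: index 2
New edge 3->6: forward
Forward edge: respects the existing order. Still a DAG, same toposort still valid.
Still a DAG? yes

Answer: yes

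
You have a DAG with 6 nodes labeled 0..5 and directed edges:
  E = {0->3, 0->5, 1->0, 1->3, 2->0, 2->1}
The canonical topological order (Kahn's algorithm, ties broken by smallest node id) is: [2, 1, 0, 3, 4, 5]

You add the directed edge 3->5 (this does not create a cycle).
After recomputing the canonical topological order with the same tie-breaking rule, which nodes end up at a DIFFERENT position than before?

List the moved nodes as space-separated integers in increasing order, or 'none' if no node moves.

Answer: none

Derivation:
Old toposort: [2, 1, 0, 3, 4, 5]
Added edge 3->5
Recompute Kahn (smallest-id tiebreak):
  initial in-degrees: [2, 1, 0, 2, 0, 2]
  ready (indeg=0): [2, 4]
  pop 2: indeg[0]->1; indeg[1]->0 | ready=[1, 4] | order so far=[2]
  pop 1: indeg[0]->0; indeg[3]->1 | ready=[0, 4] | order so far=[2, 1]
  pop 0: indeg[3]->0; indeg[5]->1 | ready=[3, 4] | order so far=[2, 1, 0]
  pop 3: indeg[5]->0 | ready=[4, 5] | order so far=[2, 1, 0, 3]
  pop 4: no out-edges | ready=[5] | order so far=[2, 1, 0, 3, 4]
  pop 5: no out-edges | ready=[] | order so far=[2, 1, 0, 3, 4, 5]
New canonical toposort: [2, 1, 0, 3, 4, 5]
Compare positions:
  Node 0: index 2 -> 2 (same)
  Node 1: index 1 -> 1 (same)
  Node 2: index 0 -> 0 (same)
  Node 3: index 3 -> 3 (same)
  Node 4: index 4 -> 4 (same)
  Node 5: index 5 -> 5 (same)
Nodes that changed position: none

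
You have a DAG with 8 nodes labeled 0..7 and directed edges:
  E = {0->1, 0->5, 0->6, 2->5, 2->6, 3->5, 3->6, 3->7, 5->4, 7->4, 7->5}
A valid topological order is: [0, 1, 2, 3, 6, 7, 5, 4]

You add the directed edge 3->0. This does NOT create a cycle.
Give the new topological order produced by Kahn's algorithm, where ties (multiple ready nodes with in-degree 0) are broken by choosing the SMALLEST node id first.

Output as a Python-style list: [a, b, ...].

Answer: [2, 3, 0, 1, 6, 7, 5, 4]

Derivation:
Old toposort: [0, 1, 2, 3, 6, 7, 5, 4]
Added edge: 3->0
Position of 3 (3) > position of 0 (0). Must reorder: 3 must now come before 0.
Run Kahn's algorithm (break ties by smallest node id):
  initial in-degrees: [1, 1, 0, 0, 2, 4, 3, 1]
  ready (indeg=0): [2, 3]
  pop 2: indeg[5]->3; indeg[6]->2 | ready=[3] | order so far=[2]
  pop 3: indeg[0]->0; indeg[5]->2; indeg[6]->1; indeg[7]->0 | ready=[0, 7] | order so far=[2, 3]
  pop 0: indeg[1]->0; indeg[5]->1; indeg[6]->0 | ready=[1, 6, 7] | order so far=[2, 3, 0]
  pop 1: no out-edges | ready=[6, 7] | order so far=[2, 3, 0, 1]
  pop 6: no out-edges | ready=[7] | order so far=[2, 3, 0, 1, 6]
  pop 7: indeg[4]->1; indeg[5]->0 | ready=[5] | order so far=[2, 3, 0, 1, 6, 7]
  pop 5: indeg[4]->0 | ready=[4] | order so far=[2, 3, 0, 1, 6, 7, 5]
  pop 4: no out-edges | ready=[] | order so far=[2, 3, 0, 1, 6, 7, 5, 4]
  Result: [2, 3, 0, 1, 6, 7, 5, 4]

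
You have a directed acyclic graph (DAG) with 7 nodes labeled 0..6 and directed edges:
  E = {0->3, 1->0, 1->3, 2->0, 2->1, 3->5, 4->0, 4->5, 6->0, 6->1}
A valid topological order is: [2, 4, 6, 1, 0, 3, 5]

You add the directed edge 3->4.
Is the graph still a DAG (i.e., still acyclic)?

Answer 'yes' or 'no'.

Answer: no

Derivation:
Given toposort: [2, 4, 6, 1, 0, 3, 5]
Position of 3: index 5; position of 4: index 1
New edge 3->4: backward (u after v in old order)
Backward edge: old toposort is now invalid. Check if this creates a cycle.
Does 4 already reach 3? Reachable from 4: [0, 3, 4, 5]. YES -> cycle!
Still a DAG? no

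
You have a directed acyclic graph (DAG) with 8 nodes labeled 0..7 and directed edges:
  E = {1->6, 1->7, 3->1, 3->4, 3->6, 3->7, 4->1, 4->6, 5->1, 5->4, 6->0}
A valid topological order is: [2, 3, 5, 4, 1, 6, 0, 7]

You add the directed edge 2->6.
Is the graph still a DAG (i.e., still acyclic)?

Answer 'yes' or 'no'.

Answer: yes

Derivation:
Given toposort: [2, 3, 5, 4, 1, 6, 0, 7]
Position of 2: index 0; position of 6: index 5
New edge 2->6: forward
Forward edge: respects the existing order. Still a DAG, same toposort still valid.
Still a DAG? yes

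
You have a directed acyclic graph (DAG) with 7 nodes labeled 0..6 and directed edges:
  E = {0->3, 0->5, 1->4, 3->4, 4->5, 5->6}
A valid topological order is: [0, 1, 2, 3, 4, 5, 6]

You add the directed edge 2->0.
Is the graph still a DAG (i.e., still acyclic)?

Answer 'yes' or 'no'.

Answer: yes

Derivation:
Given toposort: [0, 1, 2, 3, 4, 5, 6]
Position of 2: index 2; position of 0: index 0
New edge 2->0: backward (u after v in old order)
Backward edge: old toposort is now invalid. Check if this creates a cycle.
Does 0 already reach 2? Reachable from 0: [0, 3, 4, 5, 6]. NO -> still a DAG (reorder needed).
Still a DAG? yes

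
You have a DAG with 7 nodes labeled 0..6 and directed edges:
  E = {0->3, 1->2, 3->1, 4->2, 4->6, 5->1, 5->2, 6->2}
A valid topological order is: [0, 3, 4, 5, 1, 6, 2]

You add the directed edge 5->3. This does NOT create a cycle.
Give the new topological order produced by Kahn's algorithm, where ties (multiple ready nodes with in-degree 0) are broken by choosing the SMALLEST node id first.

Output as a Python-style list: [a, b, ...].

Answer: [0, 4, 5, 3, 1, 6, 2]

Derivation:
Old toposort: [0, 3, 4, 5, 1, 6, 2]
Added edge: 5->3
Position of 5 (3) > position of 3 (1). Must reorder: 5 must now come before 3.
Run Kahn's algorithm (break ties by smallest node id):
  initial in-degrees: [0, 2, 4, 2, 0, 0, 1]
  ready (indeg=0): [0, 4, 5]
  pop 0: indeg[3]->1 | ready=[4, 5] | order so far=[0]
  pop 4: indeg[2]->3; indeg[6]->0 | ready=[5, 6] | order so far=[0, 4]
  pop 5: indeg[1]->1; indeg[2]->2; indeg[3]->0 | ready=[3, 6] | order so far=[0, 4, 5]
  pop 3: indeg[1]->0 | ready=[1, 6] | order so far=[0, 4, 5, 3]
  pop 1: indeg[2]->1 | ready=[6] | order so far=[0, 4, 5, 3, 1]
  pop 6: indeg[2]->0 | ready=[2] | order so far=[0, 4, 5, 3, 1, 6]
  pop 2: no out-edges | ready=[] | order so far=[0, 4, 5, 3, 1, 6, 2]
  Result: [0, 4, 5, 3, 1, 6, 2]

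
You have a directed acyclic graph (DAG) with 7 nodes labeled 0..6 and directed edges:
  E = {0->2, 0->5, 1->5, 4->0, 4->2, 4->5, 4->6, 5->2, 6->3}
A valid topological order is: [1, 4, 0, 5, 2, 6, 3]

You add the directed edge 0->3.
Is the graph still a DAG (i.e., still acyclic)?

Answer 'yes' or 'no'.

Given toposort: [1, 4, 0, 5, 2, 6, 3]
Position of 0: index 2; position of 3: index 6
New edge 0->3: forward
Forward edge: respects the existing order. Still a DAG, same toposort still valid.
Still a DAG? yes

Answer: yes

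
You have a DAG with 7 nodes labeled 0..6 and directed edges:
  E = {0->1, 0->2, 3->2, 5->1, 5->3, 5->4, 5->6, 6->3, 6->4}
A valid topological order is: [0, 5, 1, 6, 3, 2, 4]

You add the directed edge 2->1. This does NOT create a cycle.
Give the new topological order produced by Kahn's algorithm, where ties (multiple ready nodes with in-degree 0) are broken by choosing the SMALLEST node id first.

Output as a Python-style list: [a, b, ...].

Answer: [0, 5, 6, 3, 2, 1, 4]

Derivation:
Old toposort: [0, 5, 1, 6, 3, 2, 4]
Added edge: 2->1
Position of 2 (5) > position of 1 (2). Must reorder: 2 must now come before 1.
Run Kahn's algorithm (break ties by smallest node id):
  initial in-degrees: [0, 3, 2, 2, 2, 0, 1]
  ready (indeg=0): [0, 5]
  pop 0: indeg[1]->2; indeg[2]->1 | ready=[5] | order so far=[0]
  pop 5: indeg[1]->1; indeg[3]->1; indeg[4]->1; indeg[6]->0 | ready=[6] | order so far=[0, 5]
  pop 6: indeg[3]->0; indeg[4]->0 | ready=[3, 4] | order so far=[0, 5, 6]
  pop 3: indeg[2]->0 | ready=[2, 4] | order so far=[0, 5, 6, 3]
  pop 2: indeg[1]->0 | ready=[1, 4] | order so far=[0, 5, 6, 3, 2]
  pop 1: no out-edges | ready=[4] | order so far=[0, 5, 6, 3, 2, 1]
  pop 4: no out-edges | ready=[] | order so far=[0, 5, 6, 3, 2, 1, 4]
  Result: [0, 5, 6, 3, 2, 1, 4]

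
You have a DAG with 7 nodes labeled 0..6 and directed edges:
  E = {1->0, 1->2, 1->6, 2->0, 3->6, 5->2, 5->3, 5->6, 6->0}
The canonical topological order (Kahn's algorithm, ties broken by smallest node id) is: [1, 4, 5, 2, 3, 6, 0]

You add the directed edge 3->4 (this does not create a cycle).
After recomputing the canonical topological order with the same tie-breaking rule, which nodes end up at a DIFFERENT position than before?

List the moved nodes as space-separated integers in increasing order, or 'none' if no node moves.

Answer: 2 3 4 5

Derivation:
Old toposort: [1, 4, 5, 2, 3, 6, 0]
Added edge 3->4
Recompute Kahn (smallest-id tiebreak):
  initial in-degrees: [3, 0, 2, 1, 1, 0, 3]
  ready (indeg=0): [1, 5]
  pop 1: indeg[0]->2; indeg[2]->1; indeg[6]->2 | ready=[5] | order so far=[1]
  pop 5: indeg[2]->0; indeg[3]->0; indeg[6]->1 | ready=[2, 3] | order so far=[1, 5]
  pop 2: indeg[0]->1 | ready=[3] | order so far=[1, 5, 2]
  pop 3: indeg[4]->0; indeg[6]->0 | ready=[4, 6] | order so far=[1, 5, 2, 3]
  pop 4: no out-edges | ready=[6] | order so far=[1, 5, 2, 3, 4]
  pop 6: indeg[0]->0 | ready=[0] | order so far=[1, 5, 2, 3, 4, 6]
  pop 0: no out-edges | ready=[] | order so far=[1, 5, 2, 3, 4, 6, 0]
New canonical toposort: [1, 5, 2, 3, 4, 6, 0]
Compare positions:
  Node 0: index 6 -> 6 (same)
  Node 1: index 0 -> 0 (same)
  Node 2: index 3 -> 2 (moved)
  Node 3: index 4 -> 3 (moved)
  Node 4: index 1 -> 4 (moved)
  Node 5: index 2 -> 1 (moved)
  Node 6: index 5 -> 5 (same)
Nodes that changed position: 2 3 4 5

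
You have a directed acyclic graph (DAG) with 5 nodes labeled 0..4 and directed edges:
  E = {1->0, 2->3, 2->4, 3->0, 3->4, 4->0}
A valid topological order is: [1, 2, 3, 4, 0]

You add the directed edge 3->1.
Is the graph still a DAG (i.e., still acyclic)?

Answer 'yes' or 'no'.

Answer: yes

Derivation:
Given toposort: [1, 2, 3, 4, 0]
Position of 3: index 2; position of 1: index 0
New edge 3->1: backward (u after v in old order)
Backward edge: old toposort is now invalid. Check if this creates a cycle.
Does 1 already reach 3? Reachable from 1: [0, 1]. NO -> still a DAG (reorder needed).
Still a DAG? yes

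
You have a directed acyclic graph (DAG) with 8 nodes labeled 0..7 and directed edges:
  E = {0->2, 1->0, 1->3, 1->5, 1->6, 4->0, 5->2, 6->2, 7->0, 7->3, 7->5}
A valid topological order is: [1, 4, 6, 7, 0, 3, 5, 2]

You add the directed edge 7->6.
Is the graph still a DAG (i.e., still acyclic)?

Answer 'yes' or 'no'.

Answer: yes

Derivation:
Given toposort: [1, 4, 6, 7, 0, 3, 5, 2]
Position of 7: index 3; position of 6: index 2
New edge 7->6: backward (u after v in old order)
Backward edge: old toposort is now invalid. Check if this creates a cycle.
Does 6 already reach 7? Reachable from 6: [2, 6]. NO -> still a DAG (reorder needed).
Still a DAG? yes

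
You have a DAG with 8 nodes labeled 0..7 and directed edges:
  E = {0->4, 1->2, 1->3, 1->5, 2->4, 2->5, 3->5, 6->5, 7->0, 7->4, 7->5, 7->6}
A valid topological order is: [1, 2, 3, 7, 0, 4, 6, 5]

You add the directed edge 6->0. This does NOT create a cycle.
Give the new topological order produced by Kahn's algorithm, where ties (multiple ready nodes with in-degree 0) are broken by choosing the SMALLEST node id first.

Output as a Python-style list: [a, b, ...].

Old toposort: [1, 2, 3, 7, 0, 4, 6, 5]
Added edge: 6->0
Position of 6 (6) > position of 0 (4). Must reorder: 6 must now come before 0.
Run Kahn's algorithm (break ties by smallest node id):
  initial in-degrees: [2, 0, 1, 1, 3, 5, 1, 0]
  ready (indeg=0): [1, 7]
  pop 1: indeg[2]->0; indeg[3]->0; indeg[5]->4 | ready=[2, 3, 7] | order so far=[1]
  pop 2: indeg[4]->2; indeg[5]->3 | ready=[3, 7] | order so far=[1, 2]
  pop 3: indeg[5]->2 | ready=[7] | order so far=[1, 2, 3]
  pop 7: indeg[0]->1; indeg[4]->1; indeg[5]->1; indeg[6]->0 | ready=[6] | order so far=[1, 2, 3, 7]
  pop 6: indeg[0]->0; indeg[5]->0 | ready=[0, 5] | order so far=[1, 2, 3, 7, 6]
  pop 0: indeg[4]->0 | ready=[4, 5] | order so far=[1, 2, 3, 7, 6, 0]
  pop 4: no out-edges | ready=[5] | order so far=[1, 2, 3, 7, 6, 0, 4]
  pop 5: no out-edges | ready=[] | order so far=[1, 2, 3, 7, 6, 0, 4, 5]
  Result: [1, 2, 3, 7, 6, 0, 4, 5]

Answer: [1, 2, 3, 7, 6, 0, 4, 5]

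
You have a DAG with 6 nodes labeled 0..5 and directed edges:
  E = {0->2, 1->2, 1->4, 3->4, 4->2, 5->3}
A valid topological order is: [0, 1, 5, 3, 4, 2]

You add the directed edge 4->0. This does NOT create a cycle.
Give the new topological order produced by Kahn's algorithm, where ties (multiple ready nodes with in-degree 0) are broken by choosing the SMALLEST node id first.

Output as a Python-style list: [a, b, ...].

Answer: [1, 5, 3, 4, 0, 2]

Derivation:
Old toposort: [0, 1, 5, 3, 4, 2]
Added edge: 4->0
Position of 4 (4) > position of 0 (0). Must reorder: 4 must now come before 0.
Run Kahn's algorithm (break ties by smallest node id):
  initial in-degrees: [1, 0, 3, 1, 2, 0]
  ready (indeg=0): [1, 5]
  pop 1: indeg[2]->2; indeg[4]->1 | ready=[5] | order so far=[1]
  pop 5: indeg[3]->0 | ready=[3] | order so far=[1, 5]
  pop 3: indeg[4]->0 | ready=[4] | order so far=[1, 5, 3]
  pop 4: indeg[0]->0; indeg[2]->1 | ready=[0] | order so far=[1, 5, 3, 4]
  pop 0: indeg[2]->0 | ready=[2] | order so far=[1, 5, 3, 4, 0]
  pop 2: no out-edges | ready=[] | order so far=[1, 5, 3, 4, 0, 2]
  Result: [1, 5, 3, 4, 0, 2]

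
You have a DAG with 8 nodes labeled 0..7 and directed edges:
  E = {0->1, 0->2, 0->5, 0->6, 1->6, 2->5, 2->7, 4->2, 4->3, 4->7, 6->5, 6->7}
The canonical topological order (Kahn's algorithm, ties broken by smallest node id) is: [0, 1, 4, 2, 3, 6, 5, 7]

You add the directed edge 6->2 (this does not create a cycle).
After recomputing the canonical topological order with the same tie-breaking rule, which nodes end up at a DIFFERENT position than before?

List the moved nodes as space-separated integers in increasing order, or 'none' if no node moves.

Answer: 2 3 6

Derivation:
Old toposort: [0, 1, 4, 2, 3, 6, 5, 7]
Added edge 6->2
Recompute Kahn (smallest-id tiebreak):
  initial in-degrees: [0, 1, 3, 1, 0, 3, 2, 3]
  ready (indeg=0): [0, 4]
  pop 0: indeg[1]->0; indeg[2]->2; indeg[5]->2; indeg[6]->1 | ready=[1, 4] | order so far=[0]
  pop 1: indeg[6]->0 | ready=[4, 6] | order so far=[0, 1]
  pop 4: indeg[2]->1; indeg[3]->0; indeg[7]->2 | ready=[3, 6] | order so far=[0, 1, 4]
  pop 3: no out-edges | ready=[6] | order so far=[0, 1, 4, 3]
  pop 6: indeg[2]->0; indeg[5]->1; indeg[7]->1 | ready=[2] | order so far=[0, 1, 4, 3, 6]
  pop 2: indeg[5]->0; indeg[7]->0 | ready=[5, 7] | order so far=[0, 1, 4, 3, 6, 2]
  pop 5: no out-edges | ready=[7] | order so far=[0, 1, 4, 3, 6, 2, 5]
  pop 7: no out-edges | ready=[] | order so far=[0, 1, 4, 3, 6, 2, 5, 7]
New canonical toposort: [0, 1, 4, 3, 6, 2, 5, 7]
Compare positions:
  Node 0: index 0 -> 0 (same)
  Node 1: index 1 -> 1 (same)
  Node 2: index 3 -> 5 (moved)
  Node 3: index 4 -> 3 (moved)
  Node 4: index 2 -> 2 (same)
  Node 5: index 6 -> 6 (same)
  Node 6: index 5 -> 4 (moved)
  Node 7: index 7 -> 7 (same)
Nodes that changed position: 2 3 6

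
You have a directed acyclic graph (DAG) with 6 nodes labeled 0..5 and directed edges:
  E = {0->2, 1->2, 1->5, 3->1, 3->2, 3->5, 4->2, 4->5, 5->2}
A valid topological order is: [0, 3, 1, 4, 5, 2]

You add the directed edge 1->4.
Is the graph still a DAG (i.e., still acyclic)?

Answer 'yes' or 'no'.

Answer: yes

Derivation:
Given toposort: [0, 3, 1, 4, 5, 2]
Position of 1: index 2; position of 4: index 3
New edge 1->4: forward
Forward edge: respects the existing order. Still a DAG, same toposort still valid.
Still a DAG? yes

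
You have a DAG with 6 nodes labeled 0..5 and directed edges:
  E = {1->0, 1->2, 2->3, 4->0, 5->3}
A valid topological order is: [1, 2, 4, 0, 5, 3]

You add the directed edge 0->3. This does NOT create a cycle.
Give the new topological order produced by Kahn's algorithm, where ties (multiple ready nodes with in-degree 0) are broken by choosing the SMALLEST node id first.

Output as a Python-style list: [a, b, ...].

Answer: [1, 2, 4, 0, 5, 3]

Derivation:
Old toposort: [1, 2, 4, 0, 5, 3]
Added edge: 0->3
Position of 0 (3) < position of 3 (5). Old order still valid.
Run Kahn's algorithm (break ties by smallest node id):
  initial in-degrees: [2, 0, 1, 3, 0, 0]
  ready (indeg=0): [1, 4, 5]
  pop 1: indeg[0]->1; indeg[2]->0 | ready=[2, 4, 5] | order so far=[1]
  pop 2: indeg[3]->2 | ready=[4, 5] | order so far=[1, 2]
  pop 4: indeg[0]->0 | ready=[0, 5] | order so far=[1, 2, 4]
  pop 0: indeg[3]->1 | ready=[5] | order so far=[1, 2, 4, 0]
  pop 5: indeg[3]->0 | ready=[3] | order so far=[1, 2, 4, 0, 5]
  pop 3: no out-edges | ready=[] | order so far=[1, 2, 4, 0, 5, 3]
  Result: [1, 2, 4, 0, 5, 3]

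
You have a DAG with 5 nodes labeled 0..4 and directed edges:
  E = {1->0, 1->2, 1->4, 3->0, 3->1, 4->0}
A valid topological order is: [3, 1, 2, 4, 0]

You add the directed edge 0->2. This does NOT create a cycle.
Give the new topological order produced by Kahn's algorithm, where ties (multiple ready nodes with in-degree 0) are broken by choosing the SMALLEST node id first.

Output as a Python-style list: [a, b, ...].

Old toposort: [3, 1, 2, 4, 0]
Added edge: 0->2
Position of 0 (4) > position of 2 (2). Must reorder: 0 must now come before 2.
Run Kahn's algorithm (break ties by smallest node id):
  initial in-degrees: [3, 1, 2, 0, 1]
  ready (indeg=0): [3]
  pop 3: indeg[0]->2; indeg[1]->0 | ready=[1] | order so far=[3]
  pop 1: indeg[0]->1; indeg[2]->1; indeg[4]->0 | ready=[4] | order so far=[3, 1]
  pop 4: indeg[0]->0 | ready=[0] | order so far=[3, 1, 4]
  pop 0: indeg[2]->0 | ready=[2] | order so far=[3, 1, 4, 0]
  pop 2: no out-edges | ready=[] | order so far=[3, 1, 4, 0, 2]
  Result: [3, 1, 4, 0, 2]

Answer: [3, 1, 4, 0, 2]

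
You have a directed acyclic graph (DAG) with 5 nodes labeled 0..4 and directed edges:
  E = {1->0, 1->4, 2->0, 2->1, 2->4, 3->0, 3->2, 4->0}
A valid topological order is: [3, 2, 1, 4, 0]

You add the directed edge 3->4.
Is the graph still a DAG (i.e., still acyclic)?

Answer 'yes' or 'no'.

Answer: yes

Derivation:
Given toposort: [3, 2, 1, 4, 0]
Position of 3: index 0; position of 4: index 3
New edge 3->4: forward
Forward edge: respects the existing order. Still a DAG, same toposort still valid.
Still a DAG? yes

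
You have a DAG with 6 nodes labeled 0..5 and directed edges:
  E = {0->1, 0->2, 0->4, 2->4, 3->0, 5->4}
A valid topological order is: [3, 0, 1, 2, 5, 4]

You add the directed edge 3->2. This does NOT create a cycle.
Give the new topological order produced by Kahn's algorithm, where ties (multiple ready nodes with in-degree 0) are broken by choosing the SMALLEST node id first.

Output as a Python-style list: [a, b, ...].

Old toposort: [3, 0, 1, 2, 5, 4]
Added edge: 3->2
Position of 3 (0) < position of 2 (3). Old order still valid.
Run Kahn's algorithm (break ties by smallest node id):
  initial in-degrees: [1, 1, 2, 0, 3, 0]
  ready (indeg=0): [3, 5]
  pop 3: indeg[0]->0; indeg[2]->1 | ready=[0, 5] | order so far=[3]
  pop 0: indeg[1]->0; indeg[2]->0; indeg[4]->2 | ready=[1, 2, 5] | order so far=[3, 0]
  pop 1: no out-edges | ready=[2, 5] | order so far=[3, 0, 1]
  pop 2: indeg[4]->1 | ready=[5] | order so far=[3, 0, 1, 2]
  pop 5: indeg[4]->0 | ready=[4] | order so far=[3, 0, 1, 2, 5]
  pop 4: no out-edges | ready=[] | order so far=[3, 0, 1, 2, 5, 4]
  Result: [3, 0, 1, 2, 5, 4]

Answer: [3, 0, 1, 2, 5, 4]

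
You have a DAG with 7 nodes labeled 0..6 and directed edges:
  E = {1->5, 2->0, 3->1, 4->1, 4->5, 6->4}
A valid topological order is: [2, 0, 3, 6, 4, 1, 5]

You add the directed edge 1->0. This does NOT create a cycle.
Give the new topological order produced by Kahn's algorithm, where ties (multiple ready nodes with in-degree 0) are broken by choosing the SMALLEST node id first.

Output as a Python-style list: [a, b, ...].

Answer: [2, 3, 6, 4, 1, 0, 5]

Derivation:
Old toposort: [2, 0, 3, 6, 4, 1, 5]
Added edge: 1->0
Position of 1 (5) > position of 0 (1). Must reorder: 1 must now come before 0.
Run Kahn's algorithm (break ties by smallest node id):
  initial in-degrees: [2, 2, 0, 0, 1, 2, 0]
  ready (indeg=0): [2, 3, 6]
  pop 2: indeg[0]->1 | ready=[3, 6] | order so far=[2]
  pop 3: indeg[1]->1 | ready=[6] | order so far=[2, 3]
  pop 6: indeg[4]->0 | ready=[4] | order so far=[2, 3, 6]
  pop 4: indeg[1]->0; indeg[5]->1 | ready=[1] | order so far=[2, 3, 6, 4]
  pop 1: indeg[0]->0; indeg[5]->0 | ready=[0, 5] | order so far=[2, 3, 6, 4, 1]
  pop 0: no out-edges | ready=[5] | order so far=[2, 3, 6, 4, 1, 0]
  pop 5: no out-edges | ready=[] | order so far=[2, 3, 6, 4, 1, 0, 5]
  Result: [2, 3, 6, 4, 1, 0, 5]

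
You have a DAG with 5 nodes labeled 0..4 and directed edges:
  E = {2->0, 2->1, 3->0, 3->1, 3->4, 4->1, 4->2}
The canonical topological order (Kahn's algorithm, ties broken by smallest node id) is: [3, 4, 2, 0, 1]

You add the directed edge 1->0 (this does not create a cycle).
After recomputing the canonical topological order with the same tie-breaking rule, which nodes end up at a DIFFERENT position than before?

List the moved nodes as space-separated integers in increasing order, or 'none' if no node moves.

Old toposort: [3, 4, 2, 0, 1]
Added edge 1->0
Recompute Kahn (smallest-id tiebreak):
  initial in-degrees: [3, 3, 1, 0, 1]
  ready (indeg=0): [3]
  pop 3: indeg[0]->2; indeg[1]->2; indeg[4]->0 | ready=[4] | order so far=[3]
  pop 4: indeg[1]->1; indeg[2]->0 | ready=[2] | order so far=[3, 4]
  pop 2: indeg[0]->1; indeg[1]->0 | ready=[1] | order so far=[3, 4, 2]
  pop 1: indeg[0]->0 | ready=[0] | order so far=[3, 4, 2, 1]
  pop 0: no out-edges | ready=[] | order so far=[3, 4, 2, 1, 0]
New canonical toposort: [3, 4, 2, 1, 0]
Compare positions:
  Node 0: index 3 -> 4 (moved)
  Node 1: index 4 -> 3 (moved)
  Node 2: index 2 -> 2 (same)
  Node 3: index 0 -> 0 (same)
  Node 4: index 1 -> 1 (same)
Nodes that changed position: 0 1

Answer: 0 1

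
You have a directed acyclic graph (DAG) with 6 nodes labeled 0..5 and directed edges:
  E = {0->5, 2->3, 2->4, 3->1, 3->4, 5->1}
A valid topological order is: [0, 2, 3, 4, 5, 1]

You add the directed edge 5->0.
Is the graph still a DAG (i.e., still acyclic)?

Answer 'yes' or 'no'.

Answer: no

Derivation:
Given toposort: [0, 2, 3, 4, 5, 1]
Position of 5: index 4; position of 0: index 0
New edge 5->0: backward (u after v in old order)
Backward edge: old toposort is now invalid. Check if this creates a cycle.
Does 0 already reach 5? Reachable from 0: [0, 1, 5]. YES -> cycle!
Still a DAG? no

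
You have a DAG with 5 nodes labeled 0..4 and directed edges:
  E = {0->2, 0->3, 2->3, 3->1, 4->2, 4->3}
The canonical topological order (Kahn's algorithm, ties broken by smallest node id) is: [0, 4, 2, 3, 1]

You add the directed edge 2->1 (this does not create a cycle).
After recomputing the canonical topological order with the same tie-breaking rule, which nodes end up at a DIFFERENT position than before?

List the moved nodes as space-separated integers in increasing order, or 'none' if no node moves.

Answer: none

Derivation:
Old toposort: [0, 4, 2, 3, 1]
Added edge 2->1
Recompute Kahn (smallest-id tiebreak):
  initial in-degrees: [0, 2, 2, 3, 0]
  ready (indeg=0): [0, 4]
  pop 0: indeg[2]->1; indeg[3]->2 | ready=[4] | order so far=[0]
  pop 4: indeg[2]->0; indeg[3]->1 | ready=[2] | order so far=[0, 4]
  pop 2: indeg[1]->1; indeg[3]->0 | ready=[3] | order so far=[0, 4, 2]
  pop 3: indeg[1]->0 | ready=[1] | order so far=[0, 4, 2, 3]
  pop 1: no out-edges | ready=[] | order so far=[0, 4, 2, 3, 1]
New canonical toposort: [0, 4, 2, 3, 1]
Compare positions:
  Node 0: index 0 -> 0 (same)
  Node 1: index 4 -> 4 (same)
  Node 2: index 2 -> 2 (same)
  Node 3: index 3 -> 3 (same)
  Node 4: index 1 -> 1 (same)
Nodes that changed position: none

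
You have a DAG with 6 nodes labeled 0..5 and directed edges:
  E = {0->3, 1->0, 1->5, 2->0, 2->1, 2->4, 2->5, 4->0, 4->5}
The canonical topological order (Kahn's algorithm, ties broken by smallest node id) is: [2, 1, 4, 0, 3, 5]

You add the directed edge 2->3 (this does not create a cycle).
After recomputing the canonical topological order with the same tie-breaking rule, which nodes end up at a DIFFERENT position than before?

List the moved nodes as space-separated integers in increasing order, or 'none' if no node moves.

Answer: none

Derivation:
Old toposort: [2, 1, 4, 0, 3, 5]
Added edge 2->3
Recompute Kahn (smallest-id tiebreak):
  initial in-degrees: [3, 1, 0, 2, 1, 3]
  ready (indeg=0): [2]
  pop 2: indeg[0]->2; indeg[1]->0; indeg[3]->1; indeg[4]->0; indeg[5]->2 | ready=[1, 4] | order so far=[2]
  pop 1: indeg[0]->1; indeg[5]->1 | ready=[4] | order so far=[2, 1]
  pop 4: indeg[0]->0; indeg[5]->0 | ready=[0, 5] | order so far=[2, 1, 4]
  pop 0: indeg[3]->0 | ready=[3, 5] | order so far=[2, 1, 4, 0]
  pop 3: no out-edges | ready=[5] | order so far=[2, 1, 4, 0, 3]
  pop 5: no out-edges | ready=[] | order so far=[2, 1, 4, 0, 3, 5]
New canonical toposort: [2, 1, 4, 0, 3, 5]
Compare positions:
  Node 0: index 3 -> 3 (same)
  Node 1: index 1 -> 1 (same)
  Node 2: index 0 -> 0 (same)
  Node 3: index 4 -> 4 (same)
  Node 4: index 2 -> 2 (same)
  Node 5: index 5 -> 5 (same)
Nodes that changed position: none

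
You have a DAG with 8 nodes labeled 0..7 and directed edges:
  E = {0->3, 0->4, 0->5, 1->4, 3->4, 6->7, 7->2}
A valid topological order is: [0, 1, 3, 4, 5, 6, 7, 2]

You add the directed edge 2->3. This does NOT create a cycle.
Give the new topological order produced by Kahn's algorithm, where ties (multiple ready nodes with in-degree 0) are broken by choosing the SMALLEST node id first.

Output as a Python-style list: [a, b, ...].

Old toposort: [0, 1, 3, 4, 5, 6, 7, 2]
Added edge: 2->3
Position of 2 (7) > position of 3 (2). Must reorder: 2 must now come before 3.
Run Kahn's algorithm (break ties by smallest node id):
  initial in-degrees: [0, 0, 1, 2, 3, 1, 0, 1]
  ready (indeg=0): [0, 1, 6]
  pop 0: indeg[3]->1; indeg[4]->2; indeg[5]->0 | ready=[1, 5, 6] | order so far=[0]
  pop 1: indeg[4]->1 | ready=[5, 6] | order so far=[0, 1]
  pop 5: no out-edges | ready=[6] | order so far=[0, 1, 5]
  pop 6: indeg[7]->0 | ready=[7] | order so far=[0, 1, 5, 6]
  pop 7: indeg[2]->0 | ready=[2] | order so far=[0, 1, 5, 6, 7]
  pop 2: indeg[3]->0 | ready=[3] | order so far=[0, 1, 5, 6, 7, 2]
  pop 3: indeg[4]->0 | ready=[4] | order so far=[0, 1, 5, 6, 7, 2, 3]
  pop 4: no out-edges | ready=[] | order so far=[0, 1, 5, 6, 7, 2, 3, 4]
  Result: [0, 1, 5, 6, 7, 2, 3, 4]

Answer: [0, 1, 5, 6, 7, 2, 3, 4]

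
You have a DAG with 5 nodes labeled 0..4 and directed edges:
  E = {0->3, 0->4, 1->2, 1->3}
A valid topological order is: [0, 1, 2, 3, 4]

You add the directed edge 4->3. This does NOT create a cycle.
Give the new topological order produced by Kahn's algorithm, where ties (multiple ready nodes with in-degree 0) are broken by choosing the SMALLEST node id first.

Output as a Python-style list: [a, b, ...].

Old toposort: [0, 1, 2, 3, 4]
Added edge: 4->3
Position of 4 (4) > position of 3 (3). Must reorder: 4 must now come before 3.
Run Kahn's algorithm (break ties by smallest node id):
  initial in-degrees: [0, 0, 1, 3, 1]
  ready (indeg=0): [0, 1]
  pop 0: indeg[3]->2; indeg[4]->0 | ready=[1, 4] | order so far=[0]
  pop 1: indeg[2]->0; indeg[3]->1 | ready=[2, 4] | order so far=[0, 1]
  pop 2: no out-edges | ready=[4] | order so far=[0, 1, 2]
  pop 4: indeg[3]->0 | ready=[3] | order so far=[0, 1, 2, 4]
  pop 3: no out-edges | ready=[] | order so far=[0, 1, 2, 4, 3]
  Result: [0, 1, 2, 4, 3]

Answer: [0, 1, 2, 4, 3]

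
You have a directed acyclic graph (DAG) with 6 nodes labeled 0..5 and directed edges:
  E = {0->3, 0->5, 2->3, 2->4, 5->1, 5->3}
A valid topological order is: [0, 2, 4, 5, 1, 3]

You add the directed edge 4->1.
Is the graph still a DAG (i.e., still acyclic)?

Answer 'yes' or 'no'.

Answer: yes

Derivation:
Given toposort: [0, 2, 4, 5, 1, 3]
Position of 4: index 2; position of 1: index 4
New edge 4->1: forward
Forward edge: respects the existing order. Still a DAG, same toposort still valid.
Still a DAG? yes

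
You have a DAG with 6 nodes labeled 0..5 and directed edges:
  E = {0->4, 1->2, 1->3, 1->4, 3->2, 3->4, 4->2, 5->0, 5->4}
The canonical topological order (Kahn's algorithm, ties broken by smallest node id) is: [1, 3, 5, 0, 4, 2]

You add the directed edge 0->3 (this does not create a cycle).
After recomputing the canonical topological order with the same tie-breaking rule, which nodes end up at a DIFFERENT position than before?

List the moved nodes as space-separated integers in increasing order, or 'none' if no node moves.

Answer: 0 3 5

Derivation:
Old toposort: [1, 3, 5, 0, 4, 2]
Added edge 0->3
Recompute Kahn (smallest-id tiebreak):
  initial in-degrees: [1, 0, 3, 2, 4, 0]
  ready (indeg=0): [1, 5]
  pop 1: indeg[2]->2; indeg[3]->1; indeg[4]->3 | ready=[5] | order so far=[1]
  pop 5: indeg[0]->0; indeg[4]->2 | ready=[0] | order so far=[1, 5]
  pop 0: indeg[3]->0; indeg[4]->1 | ready=[3] | order so far=[1, 5, 0]
  pop 3: indeg[2]->1; indeg[4]->0 | ready=[4] | order so far=[1, 5, 0, 3]
  pop 4: indeg[2]->0 | ready=[2] | order so far=[1, 5, 0, 3, 4]
  pop 2: no out-edges | ready=[] | order so far=[1, 5, 0, 3, 4, 2]
New canonical toposort: [1, 5, 0, 3, 4, 2]
Compare positions:
  Node 0: index 3 -> 2 (moved)
  Node 1: index 0 -> 0 (same)
  Node 2: index 5 -> 5 (same)
  Node 3: index 1 -> 3 (moved)
  Node 4: index 4 -> 4 (same)
  Node 5: index 2 -> 1 (moved)
Nodes that changed position: 0 3 5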